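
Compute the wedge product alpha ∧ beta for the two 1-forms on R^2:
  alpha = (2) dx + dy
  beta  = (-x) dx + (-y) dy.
alpha ∧ beta = (x - 2*y) dx ∧ dy

Distribute the wedge, using dx_i ∧ dx_j = -dx_j ∧ dx_i and dx_i ∧ dx_i = 0. For each pair (i, j) with i < j, the coefficient of dx_i ∧ dx_j in alpha ∧ beta is (alpha_i * beta_j - alpha_j * beta_i). Collecting: alpha ∧ beta = (x - 2*y) dx ∧ dy.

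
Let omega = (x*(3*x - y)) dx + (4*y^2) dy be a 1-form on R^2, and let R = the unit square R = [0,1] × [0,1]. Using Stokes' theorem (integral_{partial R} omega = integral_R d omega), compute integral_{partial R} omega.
integral_(partial R) omega = 1/2

Stokes: integral_partial_R omega = integral_R d omega with d omega = (∂Q/∂x - ∂P/∂y) dx ∧ dy.
  ∂Q/∂x = 0
  ∂P/∂y = -x
  integrand = ∂Q/∂x - ∂P/∂y = x.
Integrating over R: integral_0^1 integral_0^1 (x) dx dy = 1/2.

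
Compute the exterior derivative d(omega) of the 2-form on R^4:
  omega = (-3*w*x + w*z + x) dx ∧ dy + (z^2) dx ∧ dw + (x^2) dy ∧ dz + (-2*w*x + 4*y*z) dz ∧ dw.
d(omega) = (w + 2*x) dx ∧ dy ∧ dz + (-3*x + z) dx ∧ dy ∧ dw + (-2*w - 2*z) dx ∧ dz ∧ dw + (4*z) dy ∧ dz ∧ dw

For a 2-form omega = sum_{i<j} g_{ij} dx_i ∧ dx_j, the exterior derivative is
  d(omega) = sum_{i<j} d(g_{ij}) ∧ dx_i ∧ dx_j = sum_{i<j, k} (∂g_{ij}/∂x_k) dx_k ∧ dx_i ∧ dx_j.
Expand each term, using dx_k ∧ dx_i ∧ dx_j = sgn(permutation) dx_{(a)} ∧ dx_{(b)} ∧ dx_{(c)} with (a < b < c) sorted:
  d(-3*w*x + w*z + x) includes (∂/∂z)(-3*w*x + w*z + x) dz = (w) dz, which multiplied by dx ∧ dy gives (w) dx ∧ dy ∧ dz
  d(-3*w*x + w*z + x) includes (∂/∂w)(-3*w*x + w*z + x) dw = (-3*x + z) dw, which multiplied by dx ∧ dy gives (-3*x + z) dx ∧ dy ∧ dw
  d(z^2) includes (∂/∂z)(z^2) dz = (2*z) dz, which multiplied by dx ∧ dw gives (-2*z) dx ∧ dz ∧ dw
  d(x^2) includes (∂/∂x)(x^2) dx = (2*x) dx, which multiplied by dy ∧ dz gives (2*x) dx ∧ dy ∧ dz
  d(-2*w*x + 4*y*z) includes (∂/∂x)(-2*w*x + 4*y*z) dx = (-2*w) dx, which multiplied by dz ∧ dw gives (-2*w) dx ∧ dz ∧ dw
  d(-2*w*x + 4*y*z) includes (∂/∂y)(-2*w*x + 4*y*z) dy = (4*z) dy, which multiplied by dz ∧ dw gives (4*z) dy ∧ dz ∧ dw
Collecting like 3-forms: d(omega) = (w + 2*x) dx ∧ dy ∧ dz + (-3*x + z) dx ∧ dy ∧ dw + (-2*w - 2*z) dx ∧ dz ∧ dw + (4*z) dy ∧ dz ∧ dw.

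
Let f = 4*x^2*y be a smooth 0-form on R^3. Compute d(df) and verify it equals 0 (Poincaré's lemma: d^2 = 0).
d(df) = 0

Step 1: df = sum_i (∂f/∂x_i) dx_i = (8*x*y) dx + (4*x^2) dy + (0) dz.
Step 2: Apply d again. Using the 1-form formula, the coefficient of dx ∧ dy in d(df) is ∂^2 f/∂x ∂y - ∂^2 f/∂y ∂x = (8*x) - (8*x) = 0 (equality of mixed partials for smooth f).
Similarly for dx ∧ dz and dy ∧ dz — all coefficients vanish. So d(df) = 0.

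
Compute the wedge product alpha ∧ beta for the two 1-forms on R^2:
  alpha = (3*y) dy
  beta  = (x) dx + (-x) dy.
alpha ∧ beta = (-3*x*y) dx ∧ dy

Distribute the wedge, using dx_i ∧ dx_j = -dx_j ∧ dx_i and dx_i ∧ dx_i = 0. For each pair (i, j) with i < j, the coefficient of dx_i ∧ dx_j in alpha ∧ beta is (alpha_i * beta_j - alpha_j * beta_i). Collecting: alpha ∧ beta = (-3*x*y) dx ∧ dy.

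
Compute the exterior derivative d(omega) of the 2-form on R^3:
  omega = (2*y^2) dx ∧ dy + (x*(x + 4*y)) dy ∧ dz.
d(omega) = (2*x + 4*y) dx ∧ dy ∧ dz

For a 2-form omega = sum_{i<j} g_{ij} dx_i ∧ dx_j, the exterior derivative is
  d(omega) = sum_{i<j} d(g_{ij}) ∧ dx_i ∧ dx_j = sum_{i<j, k} (∂g_{ij}/∂x_k) dx_k ∧ dx_i ∧ dx_j.
Expand each term, using dx_k ∧ dx_i ∧ dx_j = sgn(permutation) dx_{(a)} ∧ dx_{(b)} ∧ dx_{(c)} with (a < b < c) sorted:
  d(x*(x + 4*y)) includes (∂/∂x)(x*(x + 4*y)) dx = (2*x + 4*y) dx, which multiplied by dy ∧ dz gives (2*x + 4*y) dx ∧ dy ∧ dz
Collecting like 3-forms: d(omega) = (2*x + 4*y) dx ∧ dy ∧ dz.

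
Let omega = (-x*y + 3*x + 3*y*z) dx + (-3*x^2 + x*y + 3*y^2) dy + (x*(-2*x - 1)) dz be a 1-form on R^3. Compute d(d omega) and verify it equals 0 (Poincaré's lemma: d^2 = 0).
d(d omega) = 0

Step 1: d omega = sum_{i<j} (∂f_j/∂x_i - ∂f_i/∂x_j) dx_i ∧ dx_j:
  coeff of dx ∧ dy: -5*x + y - 3*z
  coeff of dx ∧ dz: -4*x - 3*y - 1
  coeff of dy ∧ dz: 0
Step 2: Apply d again to each 2-form coefficient. The only possible 3-form in R^3 is dx ∧ dy ∧ dz, with coefficient
  ∂(coeff of dy∧dz)/∂x - ∂(coeff of dx∧dz)/∂y + ∂(coeff of dx∧dy)/∂z
  = ∂/∂x (0) - ∂/∂y (-4*x - 3*y - 1) + ∂/∂z (-5*x + y - 3*z).
Each of these terms simplifies to sums of mixed partials that cancel in pairs. The result is 0 (by equality of mixed partials for smooth functions — Schwarz / Clairaut).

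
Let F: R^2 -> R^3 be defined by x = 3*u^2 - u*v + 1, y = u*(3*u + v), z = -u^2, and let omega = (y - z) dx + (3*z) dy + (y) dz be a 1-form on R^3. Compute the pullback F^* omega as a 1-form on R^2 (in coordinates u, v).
F^* omega = (u*v*(-3*u - v)) du + (u^2*(-7*u - v)) dv

Using F^*(f dg) = (f ∘ F) d(g ∘ F), substitute each coordinate x_i by F_i(u, v) in f_i, and replace dx_i by d F_i = (∂F_i/∂u) du + (∂F_i/∂v) dv.
  For the x component: f_1(F) = u*(4*u + v); d F_1 = (6*u - v) du + (-u) dv
  For the y component: f_2(F) = -3*u^2; d F_2 = (6*u + v) du + (u) dv
  For the z component: f_3(F) = u*(3*u + v); d F_3 = (-2*u) du + (0) dv
Combining and collecting du, dv coefficients:
  coeff of du: u*v*(-3*u - v)
  coeff of dv: u^2*(-7*u - v)
F^* omega = (u*v*(-3*u - v)) du + (u^2*(-7*u - v)) dv.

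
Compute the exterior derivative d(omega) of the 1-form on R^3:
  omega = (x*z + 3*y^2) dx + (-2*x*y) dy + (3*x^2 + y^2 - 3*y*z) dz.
d(omega) = (-8*y) dx ∧ dy + (5*x) dx ∧ dz + (2*y - 3*z) dy ∧ dz

For a 1-form omega = sum_i f_i dx_i, the exterior derivative is
  d(omega) = sum_{i < j} (∂f_j/∂x_i - ∂f_i/∂x_j) dx_i ∧ dx_j.
  coefficient of dx ∧ dy: ∂f_2/∂x - ∂f_1/∂y = ∂(-2*x*y)/∂x - ∂(x*z + 3*y^2)/∂y = -8*y
  coefficient of dx ∧ dz: ∂f_3/∂x - ∂f_1/∂z = ∂(3*x^2 + y^2 - 3*y*z)/∂x - ∂(x*z + 3*y^2)/∂z = 5*x
  coefficient of dy ∧ dz: ∂f_3/∂y - ∂f_2/∂z = ∂(3*x^2 + y^2 - 3*y*z)/∂y - ∂(-2*x*y)/∂z = 2*y - 3*z
Assembling: d(omega) = (-8*y) dx ∧ dy + (5*x) dx ∧ dz + (2*y - 3*z) dy ∧ dz.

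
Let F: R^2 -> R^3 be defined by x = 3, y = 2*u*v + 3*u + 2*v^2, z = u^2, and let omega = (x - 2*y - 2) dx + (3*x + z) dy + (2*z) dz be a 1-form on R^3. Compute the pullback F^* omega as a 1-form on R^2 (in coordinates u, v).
F^* omega = (4*u^3 + 2*u^2*v + 3*u^2 + 18*v + 27) du + (2*u^3 + 4*u^2*v + 18*u + 36*v) dv

Using F^*(f dg) = (f ∘ F) d(g ∘ F), substitute each coordinate x_i by F_i(u, v) in f_i, and replace dx_i by d F_i = (∂F_i/∂u) du + (∂F_i/∂v) dv.
  For the x component: f_1(F) = -4*u*v - 6*u - 4*v^2 + 1; d F_1 = (0) du + (0) dv
  For the y component: f_2(F) = u^2 + 9; d F_2 = (2*v + 3) du + (2*u + 4*v) dv
  For the z component: f_3(F) = 2*u^2; d F_3 = (2*u) du + (0) dv
Combining and collecting du, dv coefficients:
  coeff of du: 4*u^3 + 2*u^2*v + 3*u^2 + 18*v + 27
  coeff of dv: 2*u^3 + 4*u^2*v + 18*u + 36*v
F^* omega = (4*u^3 + 2*u^2*v + 3*u^2 + 18*v + 27) du + (2*u^3 + 4*u^2*v + 18*u + 36*v) dv.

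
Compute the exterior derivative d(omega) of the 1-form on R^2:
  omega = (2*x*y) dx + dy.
d(omega) = (-2*x) dx ∧ dy

For a 1-form omega = sum_i f_i dx_i, the exterior derivative is
  d(omega) = sum_{i < j} (∂f_j/∂x_i - ∂f_i/∂x_j) dx_i ∧ dx_j.
  coefficient of dx ∧ dy: ∂f_2/∂x - ∂f_1/∂y = ∂(1)/∂x - ∂(2*x*y)/∂y = -2*x
Assembling: d(omega) = (-2*x) dx ∧ dy.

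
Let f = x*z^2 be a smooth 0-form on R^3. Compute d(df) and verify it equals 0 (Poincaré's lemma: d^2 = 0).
d(df) = 0

Step 1: df = sum_i (∂f/∂x_i) dx_i = (z^2) dx + (0) dy + (2*x*z) dz.
Step 2: Apply d again. Using the 1-form formula, the coefficient of dx ∧ dy in d(df) is ∂^2 f/∂x ∂y - ∂^2 f/∂y ∂x = (0) - (0) = 0 (equality of mixed partials for smooth f).
Similarly for dx ∧ dz and dy ∧ dz — all coefficients vanish. So d(df) = 0.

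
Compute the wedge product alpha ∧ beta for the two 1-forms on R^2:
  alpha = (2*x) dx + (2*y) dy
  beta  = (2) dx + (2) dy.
alpha ∧ beta = (4*x - 4*y) dx ∧ dy

Distribute the wedge, using dx_i ∧ dx_j = -dx_j ∧ dx_i and dx_i ∧ dx_i = 0. For each pair (i, j) with i < j, the coefficient of dx_i ∧ dx_j in alpha ∧ beta is (alpha_i * beta_j - alpha_j * beta_i). Collecting: alpha ∧ beta = (4*x - 4*y) dx ∧ dy.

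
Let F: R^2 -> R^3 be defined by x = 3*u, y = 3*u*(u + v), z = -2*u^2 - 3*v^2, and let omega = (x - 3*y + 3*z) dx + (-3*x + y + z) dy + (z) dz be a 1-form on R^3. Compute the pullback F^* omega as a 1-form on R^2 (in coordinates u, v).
F^* omega = (14*u^3 + 21*u^2*v - 99*u^2 + 3*u*v^2 - 54*u*v + 9*u - 9*v^3 - 27*v^2) du + (3*u^3 + 21*u^2*v - 27*u^2 - 9*u*v^2 + 18*v^3) dv

Using F^*(f dg) = (f ∘ F) d(g ∘ F), substitute each coordinate x_i by F_i(u, v) in f_i, and replace dx_i by d F_i = (∂F_i/∂u) du + (∂F_i/∂v) dv.
  For the x component: f_1(F) = -15*u^2 - 9*u*v + 3*u - 9*v^2; d F_1 = (3) du + (0) dv
  For the y component: f_2(F) = u^2 + 3*u*v - 9*u - 3*v^2; d F_2 = (6*u + 3*v) du + (3*u) dv
  For the z component: f_3(F) = -2*u^2 - 3*v^2; d F_3 = (-4*u) du + (-6*v) dv
Combining and collecting du, dv coefficients:
  coeff of du: 14*u^3 + 21*u^2*v - 99*u^2 + 3*u*v^2 - 54*u*v + 9*u - 9*v^3 - 27*v^2
  coeff of dv: 3*u^3 + 21*u^2*v - 27*u^2 - 9*u*v^2 + 18*v^3
F^* omega = (14*u^3 + 21*u^2*v - 99*u^2 + 3*u*v^2 - 54*u*v + 9*u - 9*v^3 - 27*v^2) du + (3*u^3 + 21*u^2*v - 27*u^2 - 9*u*v^2 + 18*v^3) dv.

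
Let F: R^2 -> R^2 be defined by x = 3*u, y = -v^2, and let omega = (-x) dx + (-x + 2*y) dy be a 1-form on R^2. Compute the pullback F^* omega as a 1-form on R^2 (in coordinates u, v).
F^* omega = (-9*u) du + (6*u*v + 4*v^3) dv

Using F^*(f dg) = (f ∘ F) d(g ∘ F), substitute each coordinate x_i by F_i(u, v) in f_i, and replace dx_i by d F_i = (∂F_i/∂u) du + (∂F_i/∂v) dv.
  For the x component: f_1(F) = -3*u; d F_1 = (3) du + (0) dv
  For the y component: f_2(F) = -3*u - 2*v^2; d F_2 = (0) du + (-2*v) dv
Combining and collecting du, dv coefficients:
  coeff of du: -9*u
  coeff of dv: 6*u*v + 4*v^3
F^* omega = (-9*u) du + (6*u*v + 4*v^3) dv.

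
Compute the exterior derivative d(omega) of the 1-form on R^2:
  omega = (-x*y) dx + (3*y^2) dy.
d(omega) = (x) dx ∧ dy

For a 1-form omega = sum_i f_i dx_i, the exterior derivative is
  d(omega) = sum_{i < j} (∂f_j/∂x_i - ∂f_i/∂x_j) dx_i ∧ dx_j.
  coefficient of dx ∧ dy: ∂f_2/∂x - ∂f_1/∂y = ∂(3*y^2)/∂x - ∂(-x*y)/∂y = x
Assembling: d(omega) = (x) dx ∧ dy.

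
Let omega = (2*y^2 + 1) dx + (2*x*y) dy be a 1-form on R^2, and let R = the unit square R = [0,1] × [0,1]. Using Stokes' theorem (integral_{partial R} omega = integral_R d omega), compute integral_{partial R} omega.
integral_(partial R) omega = -1

Stokes: integral_partial_R omega = integral_R d omega with d omega = (∂Q/∂x - ∂P/∂y) dx ∧ dy.
  ∂Q/∂x = 2*y
  ∂P/∂y = 4*y
  integrand = ∂Q/∂x - ∂P/∂y = -2*y.
Integrating over R: integral_0^1 integral_0^1 (-2*y) dx dy = -1.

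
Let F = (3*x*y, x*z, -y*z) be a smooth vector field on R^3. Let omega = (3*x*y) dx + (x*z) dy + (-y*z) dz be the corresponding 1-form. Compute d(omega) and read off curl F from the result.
d(omega) = (-x - z) dy ∧ dz + (0) dz ∧ dx + (-3*x + z) dx ∧ dy; curl F = (-x - z, 0, -3*x + z)

d omega = sum_{i<j} (∂f_j/∂x_i - ∂f_i/∂x_j) dx_i ∧ dx_j. Under the identification (dy ∧ dz, dz ∧ dx, dx ∧ dy) ↔ (e_x, e_y, e_z), the coefficients are exactly the components of curl F. Compute:
  ∂R/∂y - ∂Q/∂z = (-z) - (x) = -x - z
  ∂P/∂z - ∂R/∂x = (0) - (0) = 0
  ∂Q/∂x - ∂P/∂y = (z) - (3*x) = -3*x + z.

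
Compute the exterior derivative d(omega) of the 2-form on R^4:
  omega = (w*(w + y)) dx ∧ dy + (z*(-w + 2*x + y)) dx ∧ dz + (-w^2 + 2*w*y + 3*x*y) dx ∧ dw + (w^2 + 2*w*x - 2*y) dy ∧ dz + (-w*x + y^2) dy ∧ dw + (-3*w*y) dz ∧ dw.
d(omega) = (-w - 3*x + y) dx ∧ dy ∧ dw + (2*w - z) dx ∧ dy ∧ dz + (-z) dx ∧ dz ∧ dw + (-w + 2*x) dy ∧ dz ∧ dw

For a 2-form omega = sum_{i<j} g_{ij} dx_i ∧ dx_j, the exterior derivative is
  d(omega) = sum_{i<j} d(g_{ij}) ∧ dx_i ∧ dx_j = sum_{i<j, k} (∂g_{ij}/∂x_k) dx_k ∧ dx_i ∧ dx_j.
Expand each term, using dx_k ∧ dx_i ∧ dx_j = sgn(permutation) dx_{(a)} ∧ dx_{(b)} ∧ dx_{(c)} with (a < b < c) sorted:
  d(w*(w + y)) includes (∂/∂w)(w*(w + y)) dw = (2*w + y) dw, which multiplied by dx ∧ dy gives (2*w + y) dx ∧ dy ∧ dw
  d(z*(-w + 2*x + y)) includes (∂/∂y)(z*(-w + 2*x + y)) dy = (z) dy, which multiplied by dx ∧ dz gives (-z) dx ∧ dy ∧ dz
  d(z*(-w + 2*x + y)) includes (∂/∂w)(z*(-w + 2*x + y)) dw = (-z) dw, which multiplied by dx ∧ dz gives (-z) dx ∧ dz ∧ dw
  d(-w^2 + 2*w*y + 3*x*y) includes (∂/∂y)(-w^2 + 2*w*y + 3*x*y) dy = (2*w + 3*x) dy, which multiplied by dx ∧ dw gives (-2*w - 3*x) dx ∧ dy ∧ dw
  d(w^2 + 2*w*x - 2*y) includes (∂/∂x)(w^2 + 2*w*x - 2*y) dx = (2*w) dx, which multiplied by dy ∧ dz gives (2*w) dx ∧ dy ∧ dz
  d(w^2 + 2*w*x - 2*y) includes (∂/∂w)(w^2 + 2*w*x - 2*y) dw = (2*w + 2*x) dw, which multiplied by dy ∧ dz gives (2*w + 2*x) dy ∧ dz ∧ dw
  d(-w*x + y^2) includes (∂/∂x)(-w*x + y^2) dx = (-w) dx, which multiplied by dy ∧ dw gives (-w) dx ∧ dy ∧ dw
  d(-3*w*y) includes (∂/∂y)(-3*w*y) dy = (-3*w) dy, which multiplied by dz ∧ dw gives (-3*w) dy ∧ dz ∧ dw
Collecting like 3-forms: d(omega) = (-w - 3*x + y) dx ∧ dy ∧ dw + (2*w - z) dx ∧ dy ∧ dz + (-z) dx ∧ dz ∧ dw + (-w + 2*x) dy ∧ dz ∧ dw.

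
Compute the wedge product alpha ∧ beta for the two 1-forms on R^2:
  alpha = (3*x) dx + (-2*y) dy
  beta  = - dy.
alpha ∧ beta = (-3*x) dx ∧ dy

Distribute the wedge, using dx_i ∧ dx_j = -dx_j ∧ dx_i and dx_i ∧ dx_i = 0. For each pair (i, j) with i < j, the coefficient of dx_i ∧ dx_j in alpha ∧ beta is (alpha_i * beta_j - alpha_j * beta_i). Collecting: alpha ∧ beta = (-3*x) dx ∧ dy.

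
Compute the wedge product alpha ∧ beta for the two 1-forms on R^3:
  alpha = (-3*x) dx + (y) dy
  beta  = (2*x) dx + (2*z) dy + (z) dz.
alpha ∧ beta = (-2*x*(y + 3*z)) dx ∧ dy + (-3*x*z) dx ∧ dz + (y*z) dy ∧ dz

Distribute the wedge, using dx_i ∧ dx_j = -dx_j ∧ dx_i and dx_i ∧ dx_i = 0. For each pair (i, j) with i < j, the coefficient of dx_i ∧ dx_j in alpha ∧ beta is (alpha_i * beta_j - alpha_j * beta_i). Collecting: alpha ∧ beta = (-2*x*(y + 3*z)) dx ∧ dy + (-3*x*z) dx ∧ dz + (y*z) dy ∧ dz.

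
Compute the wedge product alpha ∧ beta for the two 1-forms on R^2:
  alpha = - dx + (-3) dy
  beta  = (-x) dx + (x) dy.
alpha ∧ beta = (-4*x) dx ∧ dy

Distribute the wedge, using dx_i ∧ dx_j = -dx_j ∧ dx_i and dx_i ∧ dx_i = 0. For each pair (i, j) with i < j, the coefficient of dx_i ∧ dx_j in alpha ∧ beta is (alpha_i * beta_j - alpha_j * beta_i). Collecting: alpha ∧ beta = (-4*x) dx ∧ dy.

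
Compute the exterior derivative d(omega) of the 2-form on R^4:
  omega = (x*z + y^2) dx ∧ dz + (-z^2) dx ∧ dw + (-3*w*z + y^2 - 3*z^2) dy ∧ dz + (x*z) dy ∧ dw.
d(omega) = (-2*y) dx ∧ dy ∧ dz + (2*z) dx ∧ dz ∧ dw + (-x - 3*z) dy ∧ dz ∧ dw + (z) dx ∧ dy ∧ dw

For a 2-form omega = sum_{i<j} g_{ij} dx_i ∧ dx_j, the exterior derivative is
  d(omega) = sum_{i<j} d(g_{ij}) ∧ dx_i ∧ dx_j = sum_{i<j, k} (∂g_{ij}/∂x_k) dx_k ∧ dx_i ∧ dx_j.
Expand each term, using dx_k ∧ dx_i ∧ dx_j = sgn(permutation) dx_{(a)} ∧ dx_{(b)} ∧ dx_{(c)} with (a < b < c) sorted:
  d(x*z + y^2) includes (∂/∂y)(x*z + y^2) dy = (2*y) dy, which multiplied by dx ∧ dz gives (-2*y) dx ∧ dy ∧ dz
  d(-z^2) includes (∂/∂z)(-z^2) dz = (-2*z) dz, which multiplied by dx ∧ dw gives (2*z) dx ∧ dz ∧ dw
  d(-3*w*z + y^2 - 3*z^2) includes (∂/∂w)(-3*w*z + y^2 - 3*z^2) dw = (-3*z) dw, which multiplied by dy ∧ dz gives (-3*z) dy ∧ dz ∧ dw
  d(x*z) includes (∂/∂x)(x*z) dx = (z) dx, which multiplied by dy ∧ dw gives (z) dx ∧ dy ∧ dw
  d(x*z) includes (∂/∂z)(x*z) dz = (x) dz, which multiplied by dy ∧ dw gives (-x) dy ∧ dz ∧ dw
Collecting like 3-forms: d(omega) = (-2*y) dx ∧ dy ∧ dz + (2*z) dx ∧ dz ∧ dw + (-x - 3*z) dy ∧ dz ∧ dw + (z) dx ∧ dy ∧ dw.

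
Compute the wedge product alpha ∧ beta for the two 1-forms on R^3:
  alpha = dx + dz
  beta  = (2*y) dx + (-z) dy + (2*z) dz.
alpha ∧ beta = (-z) dx ∧ dy + (-2*y + 2*z) dx ∧ dz + (z) dy ∧ dz

Distribute the wedge, using dx_i ∧ dx_j = -dx_j ∧ dx_i and dx_i ∧ dx_i = 0. For each pair (i, j) with i < j, the coefficient of dx_i ∧ dx_j in alpha ∧ beta is (alpha_i * beta_j - alpha_j * beta_i). Collecting: alpha ∧ beta = (-z) dx ∧ dy + (-2*y + 2*z) dx ∧ dz + (z) dy ∧ dz.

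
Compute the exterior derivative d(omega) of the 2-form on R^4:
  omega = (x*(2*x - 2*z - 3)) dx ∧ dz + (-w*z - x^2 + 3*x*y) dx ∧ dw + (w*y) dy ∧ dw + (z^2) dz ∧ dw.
d(omega) = (-3*x) dx ∧ dy ∧ dw + (w) dx ∧ dz ∧ dw

For a 2-form omega = sum_{i<j} g_{ij} dx_i ∧ dx_j, the exterior derivative is
  d(omega) = sum_{i<j} d(g_{ij}) ∧ dx_i ∧ dx_j = sum_{i<j, k} (∂g_{ij}/∂x_k) dx_k ∧ dx_i ∧ dx_j.
Expand each term, using dx_k ∧ dx_i ∧ dx_j = sgn(permutation) dx_{(a)} ∧ dx_{(b)} ∧ dx_{(c)} with (a < b < c) sorted:
  d(-w*z - x^2 + 3*x*y) includes (∂/∂y)(-w*z - x^2 + 3*x*y) dy = (3*x) dy, which multiplied by dx ∧ dw gives (-3*x) dx ∧ dy ∧ dw
  d(-w*z - x^2 + 3*x*y) includes (∂/∂z)(-w*z - x^2 + 3*x*y) dz = (-w) dz, which multiplied by dx ∧ dw gives (w) dx ∧ dz ∧ dw
Collecting like 3-forms: d(omega) = (-3*x) dx ∧ dy ∧ dw + (w) dx ∧ dz ∧ dw.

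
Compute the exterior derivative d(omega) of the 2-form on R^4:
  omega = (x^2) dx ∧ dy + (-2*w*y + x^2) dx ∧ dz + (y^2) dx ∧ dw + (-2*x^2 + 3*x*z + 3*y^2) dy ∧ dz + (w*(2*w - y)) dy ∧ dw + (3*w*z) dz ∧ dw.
d(omega) = (2*w - 4*x + 3*z) dx ∧ dy ∧ dz + (-2*y) dx ∧ dz ∧ dw + (-2*y) dx ∧ dy ∧ dw

For a 2-form omega = sum_{i<j} g_{ij} dx_i ∧ dx_j, the exterior derivative is
  d(omega) = sum_{i<j} d(g_{ij}) ∧ dx_i ∧ dx_j = sum_{i<j, k} (∂g_{ij}/∂x_k) dx_k ∧ dx_i ∧ dx_j.
Expand each term, using dx_k ∧ dx_i ∧ dx_j = sgn(permutation) dx_{(a)} ∧ dx_{(b)} ∧ dx_{(c)} with (a < b < c) sorted:
  d(-2*w*y + x^2) includes (∂/∂y)(-2*w*y + x^2) dy = (-2*w) dy, which multiplied by dx ∧ dz gives (2*w) dx ∧ dy ∧ dz
  d(-2*w*y + x^2) includes (∂/∂w)(-2*w*y + x^2) dw = (-2*y) dw, which multiplied by dx ∧ dz gives (-2*y) dx ∧ dz ∧ dw
  d(y^2) includes (∂/∂y)(y^2) dy = (2*y) dy, which multiplied by dx ∧ dw gives (-2*y) dx ∧ dy ∧ dw
  d(-2*x^2 + 3*x*z + 3*y^2) includes (∂/∂x)(-2*x^2 + 3*x*z + 3*y^2) dx = (-4*x + 3*z) dx, which multiplied by dy ∧ dz gives (-4*x + 3*z) dx ∧ dy ∧ dz
Collecting like 3-forms: d(omega) = (2*w - 4*x + 3*z) dx ∧ dy ∧ dz + (-2*y) dx ∧ dz ∧ dw + (-2*y) dx ∧ dy ∧ dw.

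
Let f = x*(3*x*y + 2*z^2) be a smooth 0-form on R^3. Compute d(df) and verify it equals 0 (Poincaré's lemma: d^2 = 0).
d(df) = 0

Step 1: df = sum_i (∂f/∂x_i) dx_i = (6*x*y + 2*z^2) dx + (3*x^2) dy + (4*x*z) dz.
Step 2: Apply d again. Using the 1-form formula, the coefficient of dx ∧ dy in d(df) is ∂^2 f/∂x ∂y - ∂^2 f/∂y ∂x = (6*x) - (6*x) = 0 (equality of mixed partials for smooth f).
Similarly for dx ∧ dz and dy ∧ dz — all coefficients vanish. So d(df) = 0.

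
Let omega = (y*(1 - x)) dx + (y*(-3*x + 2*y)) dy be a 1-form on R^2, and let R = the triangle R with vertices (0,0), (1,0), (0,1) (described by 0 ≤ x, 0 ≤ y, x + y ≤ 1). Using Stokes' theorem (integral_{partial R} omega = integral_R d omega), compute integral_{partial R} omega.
integral_(partial R) omega = -5/6

Stokes: integral_partial_R omega = integral_R d omega with d omega = (∂Q/∂x - ∂P/∂y) dx ∧ dy.
  ∂Q/∂x = -3*y
  ∂P/∂y = 1 - x
  integrand = ∂Q/∂x - ∂P/∂y = x - 3*y - 1.
Integrating over R: integral_0^1 integral_0^{1-x} (x - 3*y - 1) dy dx = -5/6.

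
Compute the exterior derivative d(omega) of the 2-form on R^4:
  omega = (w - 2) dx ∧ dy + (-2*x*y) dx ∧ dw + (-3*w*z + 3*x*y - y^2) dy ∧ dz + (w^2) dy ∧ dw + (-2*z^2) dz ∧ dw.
d(omega) = (2*x + 1) dx ∧ dy ∧ dw + (3*y) dx ∧ dy ∧ dz + (-3*z) dy ∧ dz ∧ dw

For a 2-form omega = sum_{i<j} g_{ij} dx_i ∧ dx_j, the exterior derivative is
  d(omega) = sum_{i<j} d(g_{ij}) ∧ dx_i ∧ dx_j = sum_{i<j, k} (∂g_{ij}/∂x_k) dx_k ∧ dx_i ∧ dx_j.
Expand each term, using dx_k ∧ dx_i ∧ dx_j = sgn(permutation) dx_{(a)} ∧ dx_{(b)} ∧ dx_{(c)} with (a < b < c) sorted:
  d(w - 2) includes (∂/∂w)(w - 2) dw = (1) dw, which multiplied by dx ∧ dy gives (1) dx ∧ dy ∧ dw
  d(-2*x*y) includes (∂/∂y)(-2*x*y) dy = (-2*x) dy, which multiplied by dx ∧ dw gives (2*x) dx ∧ dy ∧ dw
  d(-3*w*z + 3*x*y - y^2) includes (∂/∂x)(-3*w*z + 3*x*y - y^2) dx = (3*y) dx, which multiplied by dy ∧ dz gives (3*y) dx ∧ dy ∧ dz
  d(-3*w*z + 3*x*y - y^2) includes (∂/∂w)(-3*w*z + 3*x*y - y^2) dw = (-3*z) dw, which multiplied by dy ∧ dz gives (-3*z) dy ∧ dz ∧ dw
Collecting like 3-forms: d(omega) = (2*x + 1) dx ∧ dy ∧ dw + (3*y) dx ∧ dy ∧ dz + (-3*z) dy ∧ dz ∧ dw.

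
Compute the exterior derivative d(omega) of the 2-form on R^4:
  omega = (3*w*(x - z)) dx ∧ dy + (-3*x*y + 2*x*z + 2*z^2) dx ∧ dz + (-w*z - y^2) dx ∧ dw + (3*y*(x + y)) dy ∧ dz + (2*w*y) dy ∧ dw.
d(omega) = (-3*w + 3*x + 3*y) dx ∧ dy ∧ dz + (3*x + 2*y - 3*z) dx ∧ dy ∧ dw + (w) dx ∧ dz ∧ dw

For a 2-form omega = sum_{i<j} g_{ij} dx_i ∧ dx_j, the exterior derivative is
  d(omega) = sum_{i<j} d(g_{ij}) ∧ dx_i ∧ dx_j = sum_{i<j, k} (∂g_{ij}/∂x_k) dx_k ∧ dx_i ∧ dx_j.
Expand each term, using dx_k ∧ dx_i ∧ dx_j = sgn(permutation) dx_{(a)} ∧ dx_{(b)} ∧ dx_{(c)} with (a < b < c) sorted:
  d(3*w*(x - z)) includes (∂/∂z)(3*w*(x - z)) dz = (-3*w) dz, which multiplied by dx ∧ dy gives (-3*w) dx ∧ dy ∧ dz
  d(3*w*(x - z)) includes (∂/∂w)(3*w*(x - z)) dw = (3*x - 3*z) dw, which multiplied by dx ∧ dy gives (3*x - 3*z) dx ∧ dy ∧ dw
  d(-3*x*y + 2*x*z + 2*z^2) includes (∂/∂y)(-3*x*y + 2*x*z + 2*z^2) dy = (-3*x) dy, which multiplied by dx ∧ dz gives (3*x) dx ∧ dy ∧ dz
  d(-w*z - y^2) includes (∂/∂y)(-w*z - y^2) dy = (-2*y) dy, which multiplied by dx ∧ dw gives (2*y) dx ∧ dy ∧ dw
  d(-w*z - y^2) includes (∂/∂z)(-w*z - y^2) dz = (-w) dz, which multiplied by dx ∧ dw gives (w) dx ∧ dz ∧ dw
  d(3*y*(x + y)) includes (∂/∂x)(3*y*(x + y)) dx = (3*y) dx, which multiplied by dy ∧ dz gives (3*y) dx ∧ dy ∧ dz
Collecting like 3-forms: d(omega) = (-3*w + 3*x + 3*y) dx ∧ dy ∧ dz + (3*x + 2*y - 3*z) dx ∧ dy ∧ dw + (w) dx ∧ dz ∧ dw.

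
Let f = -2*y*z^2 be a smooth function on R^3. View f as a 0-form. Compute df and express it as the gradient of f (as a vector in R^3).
df = (0) dx + (-2*z^2) dy + (-4*y*z) dz; grad f = (0, -2*z^2, -4*y*z)

For a 0-form f, d f = (∂f/∂x) dx + (∂f/∂y) dy + (∂f/∂z) dz. The components of the vector representation are exactly the entries of grad f in Cartesian coordinates:
  ∂f/∂x = 0
  ∂f/∂y = -2*z^2
  ∂f/∂z = -4*y*z.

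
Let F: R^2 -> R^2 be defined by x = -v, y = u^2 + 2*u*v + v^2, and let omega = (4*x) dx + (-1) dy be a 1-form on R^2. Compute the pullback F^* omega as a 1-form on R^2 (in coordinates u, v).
F^* omega = (-2*u - 2*v) du + (-2*u + 2*v) dv

Using F^*(f dg) = (f ∘ F) d(g ∘ F), substitute each coordinate x_i by F_i(u, v) in f_i, and replace dx_i by d F_i = (∂F_i/∂u) du + (∂F_i/∂v) dv.
  For the x component: f_1(F) = -4*v; d F_1 = (0) du + (-1) dv
  For the y component: f_2(F) = -1; d F_2 = (2*u + 2*v) du + (2*u + 2*v) dv
Combining and collecting du, dv coefficients:
  coeff of du: -2*u - 2*v
  coeff of dv: -2*u + 2*v
F^* omega = (-2*u - 2*v) du + (-2*u + 2*v) dv.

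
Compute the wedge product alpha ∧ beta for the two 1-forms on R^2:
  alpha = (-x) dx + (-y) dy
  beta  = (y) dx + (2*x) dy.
alpha ∧ beta = (-2*x^2 + y^2) dx ∧ dy

Distribute the wedge, using dx_i ∧ dx_j = -dx_j ∧ dx_i and dx_i ∧ dx_i = 0. For each pair (i, j) with i < j, the coefficient of dx_i ∧ dx_j in alpha ∧ beta is (alpha_i * beta_j - alpha_j * beta_i). Collecting: alpha ∧ beta = (-2*x^2 + y^2) dx ∧ dy.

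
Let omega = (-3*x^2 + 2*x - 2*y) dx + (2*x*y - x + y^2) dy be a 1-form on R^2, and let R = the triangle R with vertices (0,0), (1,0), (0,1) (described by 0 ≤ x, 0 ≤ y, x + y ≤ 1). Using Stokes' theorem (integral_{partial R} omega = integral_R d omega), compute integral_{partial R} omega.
integral_(partial R) omega = 5/6

Stokes: integral_partial_R omega = integral_R d omega with d omega = (∂Q/∂x - ∂P/∂y) dx ∧ dy.
  ∂Q/∂x = 2*y - 1
  ∂P/∂y = -2
  integrand = ∂Q/∂x - ∂P/∂y = 2*y + 1.
Integrating over R: integral_0^1 integral_0^{1-x} (2*y + 1) dy dx = 5/6.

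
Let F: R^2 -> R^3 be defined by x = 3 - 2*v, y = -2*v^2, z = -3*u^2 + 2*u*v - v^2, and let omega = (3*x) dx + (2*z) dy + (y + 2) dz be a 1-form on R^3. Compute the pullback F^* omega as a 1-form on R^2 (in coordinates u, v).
F^* omega = (12*u*v^2 - 12*u - 4*v^3 + 4*v) du + (24*u^2*v - 20*u*v^2 + 4*u + 12*v^3 + 8*v - 18) dv

Using F^*(f dg) = (f ∘ F) d(g ∘ F), substitute each coordinate x_i by F_i(u, v) in f_i, and replace dx_i by d F_i = (∂F_i/∂u) du + (∂F_i/∂v) dv.
  For the x component: f_1(F) = 9 - 6*v; d F_1 = (0) du + (-2) dv
  For the y component: f_2(F) = -6*u^2 + 4*u*v - 2*v^2; d F_2 = (0) du + (-4*v) dv
  For the z component: f_3(F) = 2 - 2*v^2; d F_3 = (-6*u + 2*v) du + (2*u - 2*v) dv
Combining and collecting du, dv coefficients:
  coeff of du: 12*u*v^2 - 12*u - 4*v^3 + 4*v
  coeff of dv: 24*u^2*v - 20*u*v^2 + 4*u + 12*v^3 + 8*v - 18
F^* omega = (12*u*v^2 - 12*u - 4*v^3 + 4*v) du + (24*u^2*v - 20*u*v^2 + 4*u + 12*v^3 + 8*v - 18) dv.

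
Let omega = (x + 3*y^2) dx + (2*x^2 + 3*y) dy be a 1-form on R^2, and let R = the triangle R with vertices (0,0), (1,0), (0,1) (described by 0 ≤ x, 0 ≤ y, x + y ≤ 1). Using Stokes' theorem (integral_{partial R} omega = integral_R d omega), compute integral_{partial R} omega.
integral_(partial R) omega = -1/3

Stokes: integral_partial_R omega = integral_R d omega with d omega = (∂Q/∂x - ∂P/∂y) dx ∧ dy.
  ∂Q/∂x = 4*x
  ∂P/∂y = 6*y
  integrand = ∂Q/∂x - ∂P/∂y = 4*x - 6*y.
Integrating over R: integral_0^1 integral_0^{1-x} (4*x - 6*y) dy dx = -1/3.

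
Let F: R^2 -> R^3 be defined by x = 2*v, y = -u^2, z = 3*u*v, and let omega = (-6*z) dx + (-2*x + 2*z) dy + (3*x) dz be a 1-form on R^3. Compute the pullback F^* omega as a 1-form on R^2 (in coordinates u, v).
F^* omega = (2*v*(-6*u^2 + 4*u + 9*v)) du + (-18*u*v) dv

Using F^*(f dg) = (f ∘ F) d(g ∘ F), substitute each coordinate x_i by F_i(u, v) in f_i, and replace dx_i by d F_i = (∂F_i/∂u) du + (∂F_i/∂v) dv.
  For the x component: f_1(F) = -18*u*v; d F_1 = (0) du + (2) dv
  For the y component: f_2(F) = 2*v*(3*u - 2); d F_2 = (-2*u) du + (0) dv
  For the z component: f_3(F) = 6*v; d F_3 = (3*v) du + (3*u) dv
Combining and collecting du, dv coefficients:
  coeff of du: 2*v*(-6*u^2 + 4*u + 9*v)
  coeff of dv: -18*u*v
F^* omega = (2*v*(-6*u^2 + 4*u + 9*v)) du + (-18*u*v) dv.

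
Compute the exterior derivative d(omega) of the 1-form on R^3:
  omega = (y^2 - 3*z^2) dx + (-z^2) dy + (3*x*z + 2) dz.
d(omega) = (-2*y) dx ∧ dy + (9*z) dx ∧ dz + (2*z) dy ∧ dz

For a 1-form omega = sum_i f_i dx_i, the exterior derivative is
  d(omega) = sum_{i < j} (∂f_j/∂x_i - ∂f_i/∂x_j) dx_i ∧ dx_j.
  coefficient of dx ∧ dy: ∂f_2/∂x - ∂f_1/∂y = ∂(-z^2)/∂x - ∂(y^2 - 3*z^2)/∂y = -2*y
  coefficient of dx ∧ dz: ∂f_3/∂x - ∂f_1/∂z = ∂(3*x*z + 2)/∂x - ∂(y^2 - 3*z^2)/∂z = 9*z
  coefficient of dy ∧ dz: ∂f_3/∂y - ∂f_2/∂z = ∂(3*x*z + 2)/∂y - ∂(-z^2)/∂z = 2*z
Assembling: d(omega) = (-2*y) dx ∧ dy + (9*z) dx ∧ dz + (2*z) dy ∧ dz.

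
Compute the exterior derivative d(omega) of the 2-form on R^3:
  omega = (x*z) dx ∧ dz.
d(omega) = 0

For a 2-form omega = sum_{i<j} g_{ij} dx_i ∧ dx_j, the exterior derivative is
  d(omega) = sum_{i<j} d(g_{ij}) ∧ dx_i ∧ dx_j = sum_{i<j, k} (∂g_{ij}/∂x_k) dx_k ∧ dx_i ∧ dx_j.
Expand each term, using dx_k ∧ dx_i ∧ dx_j = sgn(permutation) dx_{(a)} ∧ dx_{(b)} ∧ dx_{(c)} with (a < b < c) sorted:

Collecting like 3-forms: d(omega) = 0.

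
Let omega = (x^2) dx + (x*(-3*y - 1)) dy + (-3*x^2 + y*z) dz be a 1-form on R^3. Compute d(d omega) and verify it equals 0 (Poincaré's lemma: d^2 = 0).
d(d omega) = 0

Step 1: d omega = sum_{i<j} (∂f_j/∂x_i - ∂f_i/∂x_j) dx_i ∧ dx_j:
  coeff of dx ∧ dy: -3*y - 1
  coeff of dx ∧ dz: -6*x
  coeff of dy ∧ dz: z
Step 2: Apply d again to each 2-form coefficient. The only possible 3-form in R^3 is dx ∧ dy ∧ dz, with coefficient
  ∂(coeff of dy∧dz)/∂x - ∂(coeff of dx∧dz)/∂y + ∂(coeff of dx∧dy)/∂z
  = ∂/∂x (z) - ∂/∂y (-6*x) + ∂/∂z (-3*y - 1).
Each of these terms simplifies to sums of mixed partials that cancel in pairs. The result is 0 (by equality of mixed partials for smooth functions — Schwarz / Clairaut).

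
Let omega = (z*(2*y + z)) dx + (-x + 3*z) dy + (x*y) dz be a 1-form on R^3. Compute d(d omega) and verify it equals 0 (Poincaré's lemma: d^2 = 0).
d(d omega) = 0

Step 1: d omega = sum_{i<j} (∂f_j/∂x_i - ∂f_i/∂x_j) dx_i ∧ dx_j:
  coeff of dx ∧ dy: -2*z - 1
  coeff of dx ∧ dz: -y - 2*z
  coeff of dy ∧ dz: x - 3
Step 2: Apply d again to each 2-form coefficient. The only possible 3-form in R^3 is dx ∧ dy ∧ dz, with coefficient
  ∂(coeff of dy∧dz)/∂x - ∂(coeff of dx∧dz)/∂y + ∂(coeff of dx∧dy)/∂z
  = ∂/∂x (x - 3) - ∂/∂y (-y - 2*z) + ∂/∂z (-2*z - 1).
Each of these terms simplifies to sums of mixed partials that cancel in pairs. The result is 0 (by equality of mixed partials for smooth functions — Schwarz / Clairaut).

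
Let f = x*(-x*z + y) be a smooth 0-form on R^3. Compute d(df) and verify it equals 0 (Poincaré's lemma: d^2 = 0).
d(df) = 0

Step 1: df = sum_i (∂f/∂x_i) dx_i = (-2*x*z + y) dx + (x) dy + (-x^2) dz.
Step 2: Apply d again. Using the 1-form formula, the coefficient of dx ∧ dy in d(df) is ∂^2 f/∂x ∂y - ∂^2 f/∂y ∂x = (1) - (1) = 0 (equality of mixed partials for smooth f).
Similarly for dx ∧ dz and dy ∧ dz — all coefficients vanish. So d(df) = 0.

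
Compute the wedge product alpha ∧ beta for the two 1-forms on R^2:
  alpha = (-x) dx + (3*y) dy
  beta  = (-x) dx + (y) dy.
alpha ∧ beta = (2*x*y) dx ∧ dy

Distribute the wedge, using dx_i ∧ dx_j = -dx_j ∧ dx_i and dx_i ∧ dx_i = 0. For each pair (i, j) with i < j, the coefficient of dx_i ∧ dx_j in alpha ∧ beta is (alpha_i * beta_j - alpha_j * beta_i). Collecting: alpha ∧ beta = (2*x*y) dx ∧ dy.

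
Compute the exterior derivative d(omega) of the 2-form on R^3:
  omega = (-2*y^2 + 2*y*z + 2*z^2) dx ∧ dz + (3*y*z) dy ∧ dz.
d(omega) = (4*y - 2*z) dx ∧ dy ∧ dz

For a 2-form omega = sum_{i<j} g_{ij} dx_i ∧ dx_j, the exterior derivative is
  d(omega) = sum_{i<j} d(g_{ij}) ∧ dx_i ∧ dx_j = sum_{i<j, k} (∂g_{ij}/∂x_k) dx_k ∧ dx_i ∧ dx_j.
Expand each term, using dx_k ∧ dx_i ∧ dx_j = sgn(permutation) dx_{(a)} ∧ dx_{(b)} ∧ dx_{(c)} with (a < b < c) sorted:
  d(-2*y^2 + 2*y*z + 2*z^2) includes (∂/∂y)(-2*y^2 + 2*y*z + 2*z^2) dy = (-4*y + 2*z) dy, which multiplied by dx ∧ dz gives (4*y - 2*z) dx ∧ dy ∧ dz
Collecting like 3-forms: d(omega) = (4*y - 2*z) dx ∧ dy ∧ dz.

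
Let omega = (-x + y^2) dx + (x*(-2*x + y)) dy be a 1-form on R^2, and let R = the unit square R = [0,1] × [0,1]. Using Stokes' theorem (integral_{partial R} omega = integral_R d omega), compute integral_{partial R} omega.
integral_(partial R) omega = -5/2

Stokes: integral_partial_R omega = integral_R d omega with d omega = (∂Q/∂x - ∂P/∂y) dx ∧ dy.
  ∂Q/∂x = -4*x + y
  ∂P/∂y = 2*y
  integrand = ∂Q/∂x - ∂P/∂y = -4*x - y.
Integrating over R: integral_0^1 integral_0^1 (-4*x - y) dx dy = -5/2.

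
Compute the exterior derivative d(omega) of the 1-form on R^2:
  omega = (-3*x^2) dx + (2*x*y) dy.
d(omega) = (2*y) dx ∧ dy

For a 1-form omega = sum_i f_i dx_i, the exterior derivative is
  d(omega) = sum_{i < j} (∂f_j/∂x_i - ∂f_i/∂x_j) dx_i ∧ dx_j.
  coefficient of dx ∧ dy: ∂f_2/∂x - ∂f_1/∂y = ∂(2*x*y)/∂x - ∂(-3*x^2)/∂y = 2*y
Assembling: d(omega) = (2*y) dx ∧ dy.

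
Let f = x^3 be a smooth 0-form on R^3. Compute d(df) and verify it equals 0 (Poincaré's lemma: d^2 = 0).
d(df) = 0

Step 1: df = sum_i (∂f/∂x_i) dx_i = (3*x^2) dx + (0) dy + (0) dz.
Step 2: Apply d again. Using the 1-form formula, the coefficient of dx ∧ dy in d(df) is ∂^2 f/∂x ∂y - ∂^2 f/∂y ∂x = (0) - (0) = 0 (equality of mixed partials for smooth f).
Similarly for dx ∧ dz and dy ∧ dz — all coefficients vanish. So d(df) = 0.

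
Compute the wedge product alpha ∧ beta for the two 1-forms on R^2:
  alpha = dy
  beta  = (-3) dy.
alpha ∧ beta = 0

Distribute the wedge, using dx_i ∧ dx_j = -dx_j ∧ dx_i and dx_i ∧ dx_i = 0. For each pair (i, j) with i < j, the coefficient of dx_i ∧ dx_j in alpha ∧ beta is (alpha_i * beta_j - alpha_j * beta_i). Collecting: alpha ∧ beta = 0.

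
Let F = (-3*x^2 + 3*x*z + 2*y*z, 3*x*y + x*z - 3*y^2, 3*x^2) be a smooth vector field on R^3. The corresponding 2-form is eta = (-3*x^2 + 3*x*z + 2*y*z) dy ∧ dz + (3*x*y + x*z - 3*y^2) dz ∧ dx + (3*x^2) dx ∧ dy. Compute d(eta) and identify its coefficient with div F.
d(eta) = (-3*x - 6*y + 3*z) dx ∧ dy ∧ dz; div F = -3*x - 6*y + 3*z

For a 2-form in R^3 of the form above, applying d gives a 3-form with coefficient ∂P/∂x + ∂Q/∂y + ∂R/∂z:
  ∂P/∂x = -6*x + 3*z
  ∂Q/∂y = 3*x - 6*y
  ∂R/∂z = 0
Sum = -3*x - 6*y + 3*z, which is exactly div F.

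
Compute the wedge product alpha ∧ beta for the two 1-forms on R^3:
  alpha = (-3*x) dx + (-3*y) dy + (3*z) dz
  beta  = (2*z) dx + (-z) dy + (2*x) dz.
alpha ∧ beta = (3*z*(x + 2*y)) dx ∧ dy + (-6*x^2 - 6*z^2) dx ∧ dz + (-6*x*y + 3*z^2) dy ∧ dz

Distribute the wedge, using dx_i ∧ dx_j = -dx_j ∧ dx_i and dx_i ∧ dx_i = 0. For each pair (i, j) with i < j, the coefficient of dx_i ∧ dx_j in alpha ∧ beta is (alpha_i * beta_j - alpha_j * beta_i). Collecting: alpha ∧ beta = (3*z*(x + 2*y)) dx ∧ dy + (-6*x^2 - 6*z^2) dx ∧ dz + (-6*x*y + 3*z^2) dy ∧ dz.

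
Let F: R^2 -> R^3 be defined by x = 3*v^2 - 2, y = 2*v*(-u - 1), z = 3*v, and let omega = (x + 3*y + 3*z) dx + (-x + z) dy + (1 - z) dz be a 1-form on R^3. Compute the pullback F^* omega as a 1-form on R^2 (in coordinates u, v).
F^* omega = (2*v*(3*v^2 - 3*v - 2)) du + (-30*u*v^2 - 6*u*v - 4*u + 18*v^3 + 24*v^2 - 27*v - 1) dv

Using F^*(f dg) = (f ∘ F) d(g ∘ F), substitute each coordinate x_i by F_i(u, v) in f_i, and replace dx_i by d F_i = (∂F_i/∂u) du + (∂F_i/∂v) dv.
  For the x component: f_1(F) = -6*u*v + 3*v^2 + 3*v - 2; d F_1 = (0) du + (6*v) dv
  For the y component: f_2(F) = -3*v^2 + 3*v + 2; d F_2 = (-2*v) du + (-2*u - 2) dv
  For the z component: f_3(F) = 1 - 3*v; d F_3 = (0) du + (3) dv
Combining and collecting du, dv coefficients:
  coeff of du: 2*v*(3*v^2 - 3*v - 2)
  coeff of dv: -30*u*v^2 - 6*u*v - 4*u + 18*v^3 + 24*v^2 - 27*v - 1
F^* omega = (2*v*(3*v^2 - 3*v - 2)) du + (-30*u*v^2 - 6*u*v - 4*u + 18*v^3 + 24*v^2 - 27*v - 1) dv.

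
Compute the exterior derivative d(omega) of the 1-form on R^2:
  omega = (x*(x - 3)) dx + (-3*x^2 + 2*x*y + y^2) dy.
d(omega) = (-6*x + 2*y) dx ∧ dy

For a 1-form omega = sum_i f_i dx_i, the exterior derivative is
  d(omega) = sum_{i < j} (∂f_j/∂x_i - ∂f_i/∂x_j) dx_i ∧ dx_j.
  coefficient of dx ∧ dy: ∂f_2/∂x - ∂f_1/∂y = ∂(-3*x^2 + 2*x*y + y^2)/∂x - ∂(x*(x - 3))/∂y = -6*x + 2*y
Assembling: d(omega) = (-6*x + 2*y) dx ∧ dy.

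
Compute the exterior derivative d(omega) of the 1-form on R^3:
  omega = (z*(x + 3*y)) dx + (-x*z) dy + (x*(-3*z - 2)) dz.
d(omega) = (-4*z) dx ∧ dy + (-x - 3*y - 3*z - 2) dx ∧ dz + (x) dy ∧ dz

For a 1-form omega = sum_i f_i dx_i, the exterior derivative is
  d(omega) = sum_{i < j} (∂f_j/∂x_i - ∂f_i/∂x_j) dx_i ∧ dx_j.
  coefficient of dx ∧ dy: ∂f_2/∂x - ∂f_1/∂y = ∂(-x*z)/∂x - ∂(z*(x + 3*y))/∂y = -4*z
  coefficient of dx ∧ dz: ∂f_3/∂x - ∂f_1/∂z = ∂(x*(-3*z - 2))/∂x - ∂(z*(x + 3*y))/∂z = -x - 3*y - 3*z - 2
  coefficient of dy ∧ dz: ∂f_3/∂y - ∂f_2/∂z = ∂(x*(-3*z - 2))/∂y - ∂(-x*z)/∂z = x
Assembling: d(omega) = (-4*z) dx ∧ dy + (-x - 3*y - 3*z - 2) dx ∧ dz + (x) dy ∧ dz.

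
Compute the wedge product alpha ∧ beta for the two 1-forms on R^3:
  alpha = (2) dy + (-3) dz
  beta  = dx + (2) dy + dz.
alpha ∧ beta = (-2) dx ∧ dy + (8) dy ∧ dz + (3) dx ∧ dz

Distribute the wedge, using dx_i ∧ dx_j = -dx_j ∧ dx_i and dx_i ∧ dx_i = 0. For each pair (i, j) with i < j, the coefficient of dx_i ∧ dx_j in alpha ∧ beta is (alpha_i * beta_j - alpha_j * beta_i). Collecting: alpha ∧ beta = (-2) dx ∧ dy + (8) dy ∧ dz + (3) dx ∧ dz.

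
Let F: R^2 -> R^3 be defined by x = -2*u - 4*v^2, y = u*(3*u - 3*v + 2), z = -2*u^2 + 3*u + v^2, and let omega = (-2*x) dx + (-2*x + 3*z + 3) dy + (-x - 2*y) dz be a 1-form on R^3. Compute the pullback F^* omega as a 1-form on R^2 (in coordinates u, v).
F^* omega = (-12*u^3 - 6*u^2*v + 56*u^2 + 50*u*v^2 - 21*u*v + 30*u - 33*v^3 + 18*v^2 - 9*v + 6) du + (18*u^3 - 12*u^2*v - 39*u^2 - 21*u*v^2 - 36*u*v - 9*u - 56*v^3) dv

Using F^*(f dg) = (f ∘ F) d(g ∘ F), substitute each coordinate x_i by F_i(u, v) in f_i, and replace dx_i by d F_i = (∂F_i/∂u) du + (∂F_i/∂v) dv.
  For the x component: f_1(F) = 4*u + 8*v^2; d F_1 = (-2) du + (-8*v) dv
  For the y component: f_2(F) = -6*u^2 + 13*u + 11*v^2 + 3; d F_2 = (6*u - 3*v + 2) du + (-3*u) dv
  For the z component: f_3(F) = -6*u^2 + 6*u*v - 2*u + 4*v^2; d F_3 = (3 - 4*u) du + (2*v) dv
Combining and collecting du, dv coefficients:
  coeff of du: -12*u^3 - 6*u^2*v + 56*u^2 + 50*u*v^2 - 21*u*v + 30*u - 33*v^3 + 18*v^2 - 9*v + 6
  coeff of dv: 18*u^3 - 12*u^2*v - 39*u^2 - 21*u*v^2 - 36*u*v - 9*u - 56*v^3
F^* omega = (-12*u^3 - 6*u^2*v + 56*u^2 + 50*u*v^2 - 21*u*v + 30*u - 33*v^3 + 18*v^2 - 9*v + 6) du + (18*u^3 - 12*u^2*v - 39*u^2 - 21*u*v^2 - 36*u*v - 9*u - 56*v^3) dv.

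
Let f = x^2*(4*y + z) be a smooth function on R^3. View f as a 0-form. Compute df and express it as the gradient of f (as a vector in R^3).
df = (2*x*(4*y + z)) dx + (4*x^2) dy + (x^2) dz; grad f = (2*x*(4*y + z), 4*x^2, x^2)

For a 0-form f, d f = (∂f/∂x) dx + (∂f/∂y) dy + (∂f/∂z) dz. The components of the vector representation are exactly the entries of grad f in Cartesian coordinates:
  ∂f/∂x = 2*x*(4*y + z)
  ∂f/∂y = 4*x^2
  ∂f/∂z = x^2.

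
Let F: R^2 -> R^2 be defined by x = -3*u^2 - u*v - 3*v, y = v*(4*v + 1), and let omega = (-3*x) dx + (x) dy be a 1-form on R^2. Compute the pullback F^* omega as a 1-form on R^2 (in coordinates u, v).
F^* omega = (-54*u^3 - 27*u^2*v - 3*u*v^2 - 54*u*v - 9*v^2) du + (-9*u^3 - 27*u^2*v - 30*u^2 - 8*u*v^2 - 19*u*v - 24*v^2 - 30*v) dv

Using F^*(f dg) = (f ∘ F) d(g ∘ F), substitute each coordinate x_i by F_i(u, v) in f_i, and replace dx_i by d F_i = (∂F_i/∂u) du + (∂F_i/∂v) dv.
  For the x component: f_1(F) = 9*u^2 + 3*u*v + 9*v; d F_1 = (-6*u - v) du + (-u - 3) dv
  For the y component: f_2(F) = -3*u^2 - u*v - 3*v; d F_2 = (0) du + (8*v + 1) dv
Combining and collecting du, dv coefficients:
  coeff of du: -54*u^3 - 27*u^2*v - 3*u*v^2 - 54*u*v - 9*v^2
  coeff of dv: -9*u^3 - 27*u^2*v - 30*u^2 - 8*u*v^2 - 19*u*v - 24*v^2 - 30*v
F^* omega = (-54*u^3 - 27*u^2*v - 3*u*v^2 - 54*u*v - 9*v^2) du + (-9*u^3 - 27*u^2*v - 30*u^2 - 8*u*v^2 - 19*u*v - 24*v^2 - 30*v) dv.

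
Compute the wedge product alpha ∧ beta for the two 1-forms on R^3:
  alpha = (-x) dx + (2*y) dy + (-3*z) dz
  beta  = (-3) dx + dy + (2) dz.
alpha ∧ beta = (-x + 6*y) dx ∧ dy + (-2*x - 9*z) dx ∧ dz + (4*y + 3*z) dy ∧ dz

Distribute the wedge, using dx_i ∧ dx_j = -dx_j ∧ dx_i and dx_i ∧ dx_i = 0. For each pair (i, j) with i < j, the coefficient of dx_i ∧ dx_j in alpha ∧ beta is (alpha_i * beta_j - alpha_j * beta_i). Collecting: alpha ∧ beta = (-x + 6*y) dx ∧ dy + (-2*x - 9*z) dx ∧ dz + (4*y + 3*z) dy ∧ dz.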